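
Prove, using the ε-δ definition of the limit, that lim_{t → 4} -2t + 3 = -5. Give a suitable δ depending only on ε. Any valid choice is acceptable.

Fix ε > 0. We need δ > 0 so that 0 < |t − 4| < δ implies |(-2t + 3) + 5| < ε.
Since (-2t + 3) + 5 = -2(t − 4), we have |(-2t + 3) + 5| = 2|t − 4|.
Thus it suffices that |t − 4| < ε/2.
Take δ = ε/2. If 0 < |t − 4| < δ then |(-2t + 3) + 5| = 2|t − 4| < 2·(ε/2) = ε.

δ = ε/2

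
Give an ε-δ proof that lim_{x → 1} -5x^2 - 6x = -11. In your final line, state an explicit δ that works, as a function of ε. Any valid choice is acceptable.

δ = min(1, ε/21)

Suppose ε > 0. We want δ > 0 such that 0 < |x − 1| < δ implies |(-5x^2 - 6x) + 11| < ε.
(-5x^2 - 6x) + 11 = -5x^2 - 6x + 11 = (x − 1)(-5x - 11).
So |(-5x^2 - 6x) + 11| = |x − 1|·|-5x - 11|.
Require δ ≤ 1. Then |x − 1| < 1 gives |x| < 2, and by the triangle inequality |-5x - 11| ≤ 5·2 + 11 = 21.
Hence |(-5x^2 - 6x) + 11| ≤ 21|x − 1| < ε provided |x − 1| < ε/21.
Take δ = min(1, ε/21). Then 0 < |x − 1| < δ gives both |x − 1| < 1 and |x − 1| < ε/21, so |(-5x^2 - 6x) + 11| < ε.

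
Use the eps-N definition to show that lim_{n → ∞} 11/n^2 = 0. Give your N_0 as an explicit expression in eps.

Fix eps > 0. For n ≥ 1, |11/n^2 − 0| = 11/n^2.
11/n^2 < eps ⇔ n^2 > 11/eps ⇔ n > (11/eps)^{1/2}.
Take N_0 = (11/eps)^{1/2}. Then n > N_0 implies 11/n^2 < eps.

N_0 = (11/eps)^{1/2}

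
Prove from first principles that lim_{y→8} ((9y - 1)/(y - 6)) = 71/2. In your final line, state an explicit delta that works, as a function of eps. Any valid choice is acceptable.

Let eps > 0 be given. We want delta > 0 with 0 < |y − 8| < delta ⇒ |(9y - 1)/(y - 6) − (71/2)| < eps.
Combining over a common denominator, (9y - 1)/(y - 6) − (71/2) = [(9y - 1)·2 − 71·(y - 6)] / [2·(y - 6)] = -53(y − 8) / (2(y - 6)).
So |(9y - 1)/(y - 6) − (71/2)| = 53|y − 8| / (2·|y − 6|).
Require delta ≤ 1, so |y − 6| ≥ |2| − |y − 8| > 2 − 1 = 1.
Hence |(9y - 1)/(y - 6) − (71/2)| < 53|y − 8|/(2·1) = (53/2)|y − 8|, which is < eps once |y − 8| < (2/53)eps.
Take delta = min(1, (2/53)eps). Then 0 < |y − 8| < delta forces both bounds, so |(9y - 1)/(y - 6) − (71/2)| < eps.

delta = min(1, (2/53)eps)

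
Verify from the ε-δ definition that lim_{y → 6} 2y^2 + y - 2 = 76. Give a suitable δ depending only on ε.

Let ε > 0. We want δ > 0 such that 0 < |y − 6| < δ implies |(2y^2 + y - 2) − 76| < ε.
(2y^2 + y - 2) − 76 = 2y^2 + y - 78 = (y − 6)(2y + 13).
So |(2y^2 + y - 2) − 76| = |y − 6|·|2y + 13|.
Assume first that |y − 6| < 1, so |y| < 7. Then |2y + 13| ≤ 2·7 + 13 = 27.
Hence |(2y^2 + y - 2) − 76| ≤ 27|y − 6| < ε provided |y − 6| < ε/27.
Choosing δ = min(1, ε/27) ensures both conditions, hence |(2y^2 + y - 2) − 76| < ε.

δ = min(1, ε/27)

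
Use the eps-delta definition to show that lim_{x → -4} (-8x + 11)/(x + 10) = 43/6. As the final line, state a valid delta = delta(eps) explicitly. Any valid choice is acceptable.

Let eps > 0. We want delta > 0 with 0 < |x + 4| < delta ⇒ |(-8x + 11)/(x + 10) − (43/6)| < eps.
Combining over a common denominator, (-8x + 11)/(x + 10) − (43/6) = [(-8x + 11)·6 − 43·(x + 10)] / [6·(x + 10)] = -91(x + 4) / (6(x + 10)).
So |(-8x + 11)/(x + 10) − (43/6)| = 91|x + 4| / (6·|x + 10|).
Require delta ≤ 3, so |x + 10| ≥ |6| − |x + 4| > 6 − 3 = 3.
Hence |(-8x + 11)/(x + 10) − (43/6)| < 91|x + 4|/(6·3) = (91/18)|x + 4|, which is < eps once |x + 4| < (18/91)eps.
Take delta = min(3, (18/91)eps). Then 0 < |x + 4| < delta forces both bounds, so |(-8x + 11)/(x + 10) − (43/6)| < eps.

delta = min(3, (18/91)eps)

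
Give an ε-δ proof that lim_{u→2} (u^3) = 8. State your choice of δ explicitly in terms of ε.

δ = min(1, ε/19)

Let ε > 0 be given. We seek δ > 0 with 0 < |u − 2| < δ ⇒ |u^3 − 8| < ε.
Factor: u^3 − 8 = (u − 2)(u^2 + 2u + 4), so |u^3 − 8| = |u − 2|·|u^2 + 2u + 4|.
Impose δ ≤ 1 so that |u| < 3; then |u^2 + 2u + 4| ≤ 19.
Hence |u^3 − 8| ≤ 19|u − 2|, which is < ε once |u − 2| < ε/19.
Take δ = min(1, ε/19). If 0 < |u − 2| < δ then both bounds hold and |u^3 − 8| ≤ 19|u − 2| < 19·(ε/19) = ε.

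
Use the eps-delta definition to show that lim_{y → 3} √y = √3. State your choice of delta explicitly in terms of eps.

Let eps > 0 be given. We want delta > 0 such that 0 < |y − 3| < delta implies |√y − √3| < eps.
Rationalise: √y − √3 = (y − 3)/(√y + √3), so |√y − √3| = |y − 3|/(√y + √3).
Restrict delta ≤ 3 so that |y − 3| < 3 forces y > 0, and then √y + √3 > √3.
Hence |√y − √3| < |y − 3|/√3, which is < eps once |y − 3| < √3·eps.
Take delta = min(3, √3·eps). If 0 < |y − 3| < delta then y > 0 and |√y − √3| < |y − 3|/√3 < eps.

delta = min(3, √3·eps)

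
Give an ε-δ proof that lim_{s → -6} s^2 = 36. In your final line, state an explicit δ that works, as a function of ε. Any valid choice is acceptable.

Let ε > 0 be given. We seek δ > 0 with 0 < |s + 6| < δ ⇒ |s^2 − 36| < ε.
Factor: s^2 − 36 = (s + 6)(s - 6), so |s^2 − 36| = |s + 6|·|s - 6|.
Restrict δ ≤ 1. Then |s + 6| < 1 gives |s| < 7, so by the triangle inequality |s - 6| ≤ 7 + 6 = 13.
Hence |s^2 − 36| ≤ 13|s + 6|, which is < ε once |s + 6| < ε/13.
Take δ = min(1, ε/13). If 0 < |s + 6| < δ then both bounds hold and |s^2 − 36| ≤ 13|s + 6| < 13·(ε/13) = ε.

δ = min(1, ε/13)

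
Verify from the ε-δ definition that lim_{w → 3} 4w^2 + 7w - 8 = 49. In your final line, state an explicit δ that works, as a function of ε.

Let ε > 0 be given. We want δ > 0 such that 0 < |w − 3| < δ implies |(4w^2 + 7w - 8) − 49| < ε.
(4w^2 + 7w - 8) − 49 = 4w^2 + 7w - 57 = (w − 3)(4w + 19).
So |(4w^2 + 7w - 8) − 49| = |w − 3|·|4w + 19|.
Assume first that |w − 3| < 1, so |w| < 4. Then |4w + 19| ≤ 4·4 + 19 = 35.
Hence |(4w^2 + 7w - 8) − 49| ≤ 35|w − 3| < ε provided |w − 3| < ε/35.
Take δ = min(1, ε/35). Then 0 < |w − 3| < δ gives both |w − 3| < 1 and |w − 3| < ε/35, so |(4w^2 + 7w - 8) − 49| < ε.

δ = min(1, ε/35)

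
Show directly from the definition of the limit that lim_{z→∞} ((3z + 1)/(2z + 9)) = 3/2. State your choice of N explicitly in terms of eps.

N = (25/4)/eps

Let eps > 0. We seek N > 0 such that z > N implies |(3z + 1)/(2z + 9) − (3/2)| < eps.
(3z + 1)/(2z + 9) − (3/2) = (2(3z + 1) − 3(2z + 9)) / (2(2z + 9)) = -25/(2(2z + 9)).
For z > 0 we have 2z + 9 > 2z, so |(3z + 1)/(2z + 9) − (3/2)| = 25/(2(2z + 9)) < 25/(2·2z) = (25/4)/z.
Thus |(3z + 1)/(2z + 9) − (3/2)| < eps whenever z > (25/4)/eps.
Take N = (25/4)/eps. If z > N then |(3z + 1)/(2z + 9) − (3/2)| < (25/4)/z < eps.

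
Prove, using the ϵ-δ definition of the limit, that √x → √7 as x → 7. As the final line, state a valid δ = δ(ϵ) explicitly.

δ = min(7, √7·ϵ)

Suppose ϵ > 0. We want δ > 0 such that 0 < |x − 7| < δ implies |√x − √7| < ϵ.
Multiplying by the conjugate, |√x − √7| = |x − 7|/(√x + √7).
Restrict δ ≤ 7 so that |x − 7| < 7 forces x > 0, and then √x + √7 > √7.
Hence |√x − √7| < |x − 7|/√7, which is < ϵ once |x − 7| < √7·ϵ.
Take δ = min(7, √7·ϵ). If 0 < |x − 7| < δ then x > 0 and |√x − √7| < |x − 7|/√7 < ϵ.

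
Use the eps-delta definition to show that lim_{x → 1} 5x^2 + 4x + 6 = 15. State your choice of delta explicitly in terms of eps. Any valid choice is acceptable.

Suppose eps > 0. We want delta > 0 such that 0 < |x − 1| < delta implies |(5x^2 + 4x + 6) − 15| < eps.
(5x^2 + 4x + 6) − 15 = 5x^2 + 4x - 9 = (x − 1)(5x + 9).
So |(5x^2 + 4x + 6) − 15| = |x − 1|·|5x + 9|.
Require delta ≤ 1. Then |x − 1| < 1 gives |x| < 2, and by the triangle inequality |5x + 9| ≤ 5·2 + 9 = 19.
Hence |(5x^2 + 4x + 6) − 15| ≤ 19|x − 1| < eps provided |x − 1| < eps/19.
Choosing delta = min(1, eps/19) ensures both conditions, hence |(5x^2 + 4x + 6) − 15| < eps.

delta = min(1, eps/19)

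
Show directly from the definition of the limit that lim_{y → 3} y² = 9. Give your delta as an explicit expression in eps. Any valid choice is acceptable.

Fix eps > 0. We seek delta > 0 with 0 < |y − 3| < delta ⇒ |y² − 9| < eps.
Factor: y² − 9 = (y − 3)(y + 3), so |y² − 9| = |y − 3|·|y + 3|.
Restrict delta ≤ 1. Then |y − 3| < 1 gives |y| < 4, so by the triangle inequality |y + 3| ≤ 4 + 3 = 7.
Hence |y² − 9| ≤ 7|y − 3|, which is < eps once |y − 3| < eps/7.
Take delta = min(1, eps/7). If 0 < |y − 3| < delta then both bounds hold and |y² − 9| ≤ 7|y − 3| < 7·(eps/7) = eps.

delta = min(1, eps/7)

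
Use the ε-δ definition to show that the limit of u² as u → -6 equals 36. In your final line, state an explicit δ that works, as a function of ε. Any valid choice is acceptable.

δ = min(1, ε/13)

Let ε > 0 be given. We seek δ > 0 with 0 < |u + 6| < δ ⇒ |u² − 36| < ε.
Factor: u² − 36 = (u + 6)(u - 6), so |u² − 36| = |u + 6|·|u - 6|.
Restrict δ ≤ 1. Then |u + 6| < 1 gives |u| < 7, so by the triangle inequality |u - 6| ≤ 7 + 6 = 13.
Hence |u² − 36| ≤ 13|u + 6|, which is < ε once |u + 6| < ε/13.
Take δ = min(1, ε/13). If 0 < |u + 6| < δ then both bounds hold and |u² − 36| ≤ 13|u + 6| < 13·(ε/13) = ε.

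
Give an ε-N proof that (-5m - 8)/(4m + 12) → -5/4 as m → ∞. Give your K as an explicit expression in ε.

Let ε > 0. For m ≥ 1, |(-5m - 8)/(4m + 12) + 5/4| = |28|/(4(4m + 12)) = 28/(4(4m + 12)).
Since 4m + 12 ≥ 4m for m ≥ 1, this is ≤ 28/(4·4m) = (7/4)/m.
So |(-5m - 8)/(4m + 12) + 5/4| < ε whenever m > (7/4)/ε.
Take K = (7/4)/ε. If m > K then |(-5m - 8)/(4m + 12) + 5/4| ≤ (7/4)/m < ε.

K = (7/4)/ε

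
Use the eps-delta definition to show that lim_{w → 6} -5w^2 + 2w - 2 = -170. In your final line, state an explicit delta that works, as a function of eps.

Suppose eps > 0. We want delta > 0 such that 0 < |w − 6| < delta implies |(-5w^2 + 2w - 2) + 170| < eps.
(-5w^2 + 2w - 2) + 170 = -5w^2 + 2w + 168 = (w − 6)(-5w - 28).
So |(-5w^2 + 2w - 2) + 170| = |w − 6|·|-5w - 28|.
Require delta ≤ 1. Then |w − 6| < 1 gives |w| < 7, and by the triangle inequality |-5w - 28| ≤ 5·7 + 28 = 63.
Hence |(-5w^2 + 2w - 2) + 170| ≤ 63|w − 6| < eps provided |w − 6| < eps/63.
Take delta = min(1, eps/63). Then 0 < |w − 6| < delta gives both |w − 6| < 1 and |w − 6| < eps/63, so |(-5w^2 + 2w - 2) + 170| < eps.

delta = min(1, eps/63)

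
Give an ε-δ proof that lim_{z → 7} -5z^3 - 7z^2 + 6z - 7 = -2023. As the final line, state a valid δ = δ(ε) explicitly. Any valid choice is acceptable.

Suppose ε > 0. We want δ > 0 such that 0 < |z − 7| < δ implies |(-5z^3 - 7z^2 + 6z - 7) + 2023| < ε.
(-5z^3 - 7z^2 + 6z - 7) + 2023 = -5z^3 - 7z^2 + 6z + 2016 = (z − 7)(-5z^2 - 42z - 288).
So |(-5z^3 - 7z^2 + 6z - 7) + 2023| = |z − 7|·|-5z^2 - 42z - 288|.
Assume first that |z − 7| < 2, so |z| < 9. Then |-5z^2 - 42z - 288| ≤ 5·9^2 + 42·9 + 288 = 1071.
Hence |(-5z^3 - 7z^2 + 6z - 7) + 2023| ≤ 1071|z − 7| < ε provided |z − 7| < ε/1071.
Take δ = min(2, ε/1071). Then 0 < |z − 7| < δ gives both |z − 7| < 2 and |z − 7| < ε/1071, so |(-5z^3 - 7z^2 + 6z - 7) + 2023| < ε.

δ = min(2, ε/1071)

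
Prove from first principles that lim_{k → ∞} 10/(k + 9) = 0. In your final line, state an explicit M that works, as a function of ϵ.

Fix ϵ > 0. For k ≥ 1, |10/(k + 9) − 0| = 10/(k + 9) ≤ 10/k.
We need 10/k < ϵ, i.e. k > 10/ϵ.
Take M = 10/ϵ. If k > M then |10/(k + 9)| ≤ 10/k < ϵ.

M = 10/ϵ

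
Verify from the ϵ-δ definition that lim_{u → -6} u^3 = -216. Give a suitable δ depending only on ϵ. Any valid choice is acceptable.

Fix ϵ > 0. We seek δ > 0 with 0 < |u + 6| < δ ⇒ |u^3 + 216| < ϵ.
Factor: u^3 + 216 = (u + 6)(u^2 - 6u + 36), so |u^3 + 216| = |u + 6|·|u^2 - 6u + 36|.
Restrict δ ≤ 2. Then |u + 6| < 2 gives |u| < 8, so by the triangle inequality |u^2 - 6u + 36| ≤ 8^2 + 6·8 + 36 = 148.
Hence |u^3 + 216| ≤ 148|u + 6|, which is < ϵ once |u + 6| < ϵ/148.
Take δ = min(2, ϵ/148). If 0 < |u + 6| < δ then both bounds hold and |u^3 + 216| ≤ 148|u + 6| < 148·(ϵ/148) = ϵ.

δ = min(2, ϵ/148)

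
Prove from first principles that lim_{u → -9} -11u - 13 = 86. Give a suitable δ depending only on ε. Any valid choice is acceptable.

Let ε > 0 be given. We need δ > 0 so that 0 < |u + 9| < δ implies |(-11u - 13) − 86| < ε.
|(-11u - 13) − 86| = |-11u - 99| = 11|u + 9|.
Thus it suffices that |u + 9| < ε/11.
Take δ = ε/11. If 0 < |u + 9| < δ then |(-11u - 13) − 86| = 11|u + 9| < 11·(ε/11) = ε.

δ = ε/11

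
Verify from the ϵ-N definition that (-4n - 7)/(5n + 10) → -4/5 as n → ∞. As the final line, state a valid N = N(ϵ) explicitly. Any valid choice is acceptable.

Fix ϵ > 0. For n ≥ 1, |(-4n - 7)/(5n + 10) + 4/5| = |5|/(5(5n + 10)) = 5/(5(5n + 10)).
Since 5n + 10 ≥ 5n for n ≥ 1, this is ≤ 5/(5·5n) = (1/5)/n.
So |(-4n - 7)/(5n + 10) + 4/5| < ϵ whenever n > (1/5)/ϵ.
Take N = (1/5)/ϵ. If n > N then |(-4n - 7)/(5n + 10) + 4/5| ≤ (1/5)/n < ϵ.

N = (1/5)/ϵ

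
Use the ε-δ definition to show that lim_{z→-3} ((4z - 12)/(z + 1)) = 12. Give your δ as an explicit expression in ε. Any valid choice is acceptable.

δ = min(1, (1/8)ε)

Let ε > 0. We want δ > 0 with 0 < |z + 3| < δ ⇒ |(4z - 12)/(z + 1) − 12| < ε.
Combining over a common denominator, (4z - 12)/(z + 1) − 12 = [(4z - 12)·(-2) − (-24)·(z + 1)] / [(-2)·(z + 1)] = 16(z + 3) / ((-2)(z + 1)).
So |(4z - 12)/(z + 1) − 12| = 16|z + 3| / (2·|z + 1|).
Require δ ≤ 1, so |z + 1| ≥ |-2| − |z + 3| > 2 − 1 = 1.
Hence |(4z - 12)/(z + 1) − 12| < 16|z + 3|/(2·1) = 8|z + 3|, which is < ε once |z + 3| < (1/8)ε.
Take δ = min(1, (1/8)ε). Then 0 < |z + 3| < δ forces both bounds, so |(4z - 12)/(z + 1) − 12| < ε.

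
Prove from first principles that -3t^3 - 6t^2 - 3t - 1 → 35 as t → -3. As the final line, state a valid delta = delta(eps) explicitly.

Fix eps > 0. We want delta > 0 such that 0 < |t + 3| < delta implies |(-3t^3 - 6t^2 - 3t - 1) − 35| < eps.
(-3t^3 - 6t^2 - 3t - 1) − 35 = -3t^3 - 6t^2 - 3t - 36 = (t + 3)(-3t^2 + 3t - 12).
So |(-3t^3 - 6t^2 - 3t - 1) − 35| = |t + 3|·|-3t^2 + 3t - 12|.
Require delta ≤ 1. Then |t + 3| < 1 gives |t| < 4, and by the triangle inequality |-3t^2 + 3t - 12| ≤ 3·4^2 + 3·4 + 12 = 72.
Hence |(-3t^3 - 6t^2 - 3t - 1) − 35| ≤ 72|t + 3| < eps provided |t + 3| < eps/72.
Choosing delta = min(1, eps/72) ensures both conditions, hence |(-3t^3 - 6t^2 - 3t - 1) − 35| < eps.

delta = min(1, eps/72)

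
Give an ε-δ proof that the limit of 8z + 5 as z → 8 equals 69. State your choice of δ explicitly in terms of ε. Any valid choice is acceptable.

Fix ε > 0. We need δ > 0 so that 0 < |z − 8| < δ implies |(8z + 5) − 69| < ε.
|(8z + 5) − 69| = |8z - 64| = 8|z − 8|.
Thus it suffices that |z − 8| < ε/8.
Choosing δ = ε/8 gives |(8z + 5) − 69| = 8|z − 8| < ε whenever |z − 8| < δ.

δ = ε/8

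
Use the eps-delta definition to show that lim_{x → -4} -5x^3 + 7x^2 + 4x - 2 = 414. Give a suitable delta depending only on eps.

Fix eps > 0. We want delta > 0 such that 0 < |x + 4| < delta implies |(-5x^3 + 7x^2 + 4x - 2) − 414| < eps.
(-5x^3 + 7x^2 + 4x - 2) − 414 = -5x^3 + 7x^2 + 4x - 416 = (x + 4)(-5x^2 + 27x - 104).
So |(-5x^3 + 7x^2 + 4x - 2) − 414| = |x + 4|·|-5x^2 + 27x - 104|.
Assume first that |x + 4| < 2, so |x| < 6. Then |-5x^2 + 27x - 104| ≤ 5·6^2 + 27·6 + 104 = 446.
Hence |(-5x^3 + 7x^2 + 4x - 2) − 414| ≤ 446|x + 4| < eps provided |x + 4| < eps/446.
Choosing delta = min(2, eps/446) ensures both conditions, hence |(-5x^3 + 7x^2 + 4x - 2) − 414| < eps.

delta = min(2, eps/446)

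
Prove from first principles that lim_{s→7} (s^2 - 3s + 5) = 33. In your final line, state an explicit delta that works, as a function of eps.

delta = min(1, eps/12)

Let eps > 0 be given. We want delta > 0 such that 0 < |s − 7| < delta implies |(s^2 - 3s + 5) − 33| < eps.
(s^2 - 3s + 5) − 33 = s^2 - 3s - 28 = (s − 7)(s + 4).
So |(s^2 - 3s + 5) − 33| = |s − 7|·|s + 4|.
Assume first that |s − 7| < 1, so |s| < 8. Then |s + 4| ≤ 8 + 4 = 12.
Hence |(s^2 - 3s + 5) − 33| ≤ 12|s − 7| < eps provided |s − 7| < eps/12.
Choosing delta = min(1, eps/12) ensures both conditions, hence |(s^2 - 3s + 5) − 33| < eps.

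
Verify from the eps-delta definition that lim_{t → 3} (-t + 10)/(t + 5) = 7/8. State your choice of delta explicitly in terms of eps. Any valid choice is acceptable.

Fix eps > 0. We want delta > 0 with 0 < |t − 3| < delta ⇒ |(-t + 10)/(t + 5) − (7/8)| < eps.
Combining over a common denominator, (-t + 10)/(t + 5) − (7/8) = [(-t + 10)·8 − 7·(t + 5)] / [8·(t + 5)] = -15(t − 3) / (8(t + 5)).
So |(-t + 10)/(t + 5) − (7/8)| = 15|t − 3| / (8·|t + 5|).
Require delta ≤ 4, so |t + 5| ≥ |8| − |t − 3| > 8 − 4 = 4.
Hence |(-t + 10)/(t + 5) − (7/8)| < 15|t − 3|/(8·4) = (15/32)|t − 3|, which is < eps once |t − 3| < (32/15)eps.
Take delta = min(4, (32/15)eps). Then 0 < |t − 3| < delta forces both bounds, so |(-t + 10)/(t + 5) − (7/8)| < eps.

delta = min(4, (32/15)eps)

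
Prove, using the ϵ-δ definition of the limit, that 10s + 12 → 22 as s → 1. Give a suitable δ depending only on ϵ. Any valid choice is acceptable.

δ = ϵ/10

Suppose ϵ > 0. We need δ > 0 so that 0 < |s − 1| < δ implies |(10s + 12) − 22| < ϵ.
|(10s + 12) − 22| = |10s - 10| = 10|s − 1|.
Thus it suffices that |s − 1| < ϵ/10.
Take δ = ϵ/10. If 0 < |s − 1| < δ then |(10s + 12) − 22| = 10|s − 1| < 10·(ϵ/10) = ϵ.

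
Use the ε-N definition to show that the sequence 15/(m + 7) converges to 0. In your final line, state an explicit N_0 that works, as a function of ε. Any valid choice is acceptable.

N_0 = 15/ε

Fix ε > 0. For m ≥ 1, |15/(m + 7) − 0| = 15/(m + 7) ≤ 15/m.
We need 15/m < ε, i.e. m > 15/ε.
Take N_0 = 15/ε. If m > N_0 then |15/(m + 7)| ≤ 15/m < ε.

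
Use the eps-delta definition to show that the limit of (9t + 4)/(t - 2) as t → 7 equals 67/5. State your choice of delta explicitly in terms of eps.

delta = min(5/2, (25/44)eps)

Fix eps > 0. We want delta > 0 with 0 < |t − 7| < delta ⇒ |(9t + 4)/(t - 2) − (67/5)| < eps.
Combining over a common denominator, (9t + 4)/(t - 2) − (67/5) = [(9t + 4)·5 − 67·(t - 2)] / [5·(t - 2)] = -22(t − 7) / (5(t - 2)).
So |(9t + 4)/(t - 2) − (67/5)| = 22|t − 7| / (5·|t − 2|).
Restrict delta ≤ 5/2. Then |t − 7| < 5/2 gives |t − 2| = |(t − 7) + 5| ≥ 5 − 5/2 = 5/2.
Hence |(9t + 4)/(t - 2) − (67/5)| < 22|t − 7|/(5·(5/2)) = (44/25)|t − 7|, which is < eps once |t − 7| < (25/44)eps.
Take delta = min(5/2, (25/44)eps). Then 0 < |t − 7| < delta forces both bounds, so |(9t + 4)/(t - 2) − (67/5)| < eps.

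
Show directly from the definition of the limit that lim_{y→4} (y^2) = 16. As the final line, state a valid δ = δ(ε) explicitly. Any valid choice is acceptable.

Let ε > 0. We seek δ > 0 with 0 < |y − 4| < δ ⇒ |y^2 − 16| < ε.
Factor: y^2 − 16 = (y − 4)(y + 4), so |y^2 − 16| = |y − 4|·|y + 4|.
Restrict δ ≤ 1. Then |y − 4| < 1 gives |y| < 5, so by the triangle inequality |y + 4| ≤ 5 + 4 = 9.
Hence |y^2 − 16| ≤ 9|y − 4|, which is < ε once |y − 4| < ε/9.
Take δ = min(1, ε/9). If 0 < |y − 4| < δ then both bounds hold and |y^2 − 16| ≤ 9|y − 4| < 9·(ε/9) = ε.

δ = min(1, ε/9)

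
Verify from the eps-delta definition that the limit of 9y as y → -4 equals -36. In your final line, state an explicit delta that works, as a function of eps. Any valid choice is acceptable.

Fix eps > 0. We need delta > 0 so that 0 < |y + 4| < delta implies |(9y) + 36| < eps.
Since (9y) + 36 = 9(y + 4), we have |(9y) + 36| = 9|y + 4|.
So 9|y + 4| < eps exactly when |y + 4| < eps/9.
Take delta = eps/9. If 0 < |y + 4| < delta then |(9y) + 36| = 9|y + 4| < 9·(eps/9) = eps.

delta = eps/9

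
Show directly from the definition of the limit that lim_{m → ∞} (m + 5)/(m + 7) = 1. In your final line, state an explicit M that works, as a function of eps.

Fix eps > 0. For m ≥ 1, |(m + 5)/(m + 7) − 1| = |-2|/((m + 7)) = 2/((m + 7)).
Since m + 7 ≥ m for m ≥ 1, this is ≤ 2/(m) = 2/m.
So |(m + 5)/(m + 7) − 1| < eps whenever m > 2/eps.
Take M = 2/eps. If m > M then |(m + 5)/(m + 7) − 1| ≤ 2/m < eps.

M = 2/eps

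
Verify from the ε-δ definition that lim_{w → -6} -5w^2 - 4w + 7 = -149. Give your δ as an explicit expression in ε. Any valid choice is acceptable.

δ = min(1, ε/61)

Fix ε > 0. We want δ > 0 such that 0 < |w + 6| < δ implies |(-5w^2 - 4w + 7) + 149| < ε.
(-5w^2 - 4w + 7) + 149 = -5w^2 - 4w + 156 = (w + 6)(-5w + 26).
So |(-5w^2 - 4w + 7) + 149| = |w + 6|·|-5w + 26|.
Require δ ≤ 1. Then |w + 6| < 1 gives |w| < 7, and by the triangle inequality |-5w + 26| ≤ 5·7 + 26 = 61.
Hence |(-5w^2 - 4w + 7) + 149| ≤ 61|w + 6| < ε provided |w + 6| < ε/61.
Choosing δ = min(1, ε/61) ensures both conditions, hence |(-5w^2 - 4w + 7) + 149| < ε.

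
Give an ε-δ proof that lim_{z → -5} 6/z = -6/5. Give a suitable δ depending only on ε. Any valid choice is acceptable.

Let ε > 0. We seek δ > 0 such that 0 < |z + 5| < δ implies |6/z + 6/5| < ε.
|6/z + 6/5| = 6·|-5 − z|/(5·|z|) = 6|z + 5|/(5|z|).
Restrict δ ≤ 5/2. Then |z + 5| < 5/2 gives |z| > 5/2, so 5|z| > 25/2.
Then |6/z + 6/5| < 6|z + 5|/(25/2), which is < ε when |z + 5| < (25/12)ε.
Take δ = min(5/2, (25/12)ε). Then 0 < |z + 5| < δ gives both |z + 5| < 5/2 and |z + 5| < (25/12)ε, so |6/z + 6/5| < ε.

δ = min(5/2, (25/12)ε)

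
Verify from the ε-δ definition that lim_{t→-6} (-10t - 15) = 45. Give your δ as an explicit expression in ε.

Suppose ε > 0. We need δ > 0 so that 0 < |t + 6| < δ implies |(-10t - 15) − 45| < ε.
Since (-10t - 15) − 45 = -10(t + 6), we have |(-10t - 15) − 45| = 10|t + 6|.
Thus it suffices that |t + 6| < ε/10.
Take δ = ε/10. If 0 < |t + 6| < δ then |(-10t - 15) − 45| = 10|t + 6| < 10·(ε/10) = ε.

δ = ε/10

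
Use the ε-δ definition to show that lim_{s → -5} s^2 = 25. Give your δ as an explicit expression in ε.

Suppose ε > 0. We seek δ > 0 with 0 < |s + 5| < δ ⇒ |s^2 − 25| < ε.
Factor: s^2 − 25 = (s + 5)(s - 5), so |s^2 − 25| = |s + 5|·|s - 5|.
Impose δ ≤ 1 so that |s| < 6; then |s - 5| ≤ 11.
Hence |s^2 − 25| ≤ 11|s + 5|, which is < ε once |s + 5| < ε/11.
Take δ = min(1, ε/11). If 0 < |s + 5| < δ then both bounds hold and |s^2 − 25| ≤ 11|s + 5| < 11·(ε/11) = ε.

δ = min(1, ε/11)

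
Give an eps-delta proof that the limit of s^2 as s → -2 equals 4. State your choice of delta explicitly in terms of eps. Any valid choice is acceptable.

delta = min(1, eps/5)

Suppose eps > 0. We seek delta > 0 with 0 < |s + 2| < delta ⇒ |s^2 − 4| < eps.
Factor: s^2 − 4 = (s + 2)(s - 2), so |s^2 − 4| = |s + 2|·|s - 2|.
Restrict delta ≤ 1. Then |s + 2| < 1 gives |s| < 3, so by the triangle inequality |s - 2| ≤ 3 + 2 = 5.
Hence |s^2 − 4| ≤ 5|s + 2|, which is < eps once |s + 2| < eps/5.
Take delta = min(1, eps/5). If 0 < |s + 2| < delta then both bounds hold and |s^2 − 4| ≤ 5|s + 2| < 5·(eps/5) = eps.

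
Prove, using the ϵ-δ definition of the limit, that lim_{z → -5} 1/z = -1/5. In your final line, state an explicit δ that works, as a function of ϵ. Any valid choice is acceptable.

Fix ϵ > 0. We seek δ > 0 such that 0 < |z + 5| < δ implies |1/z + 1/5| < ϵ.
|1/z + 1/5| = |-5 − z|/(5·|z|) = |z + 5|/(5|z|).
Require δ ≤ 5/2 so that |z| > 5 − 5/2 = 5/2, hence 5|z| > 25/2.
Then |1/z + 1/5| < |z + 5|/(25/2), which is < ϵ when |z + 5| < (25/2)ϵ.
Take δ = min(5/2, (25/2)ϵ). Then 0 < |z + 5| < δ gives both |z + 5| < 5/2 and |z + 5| < (25/2)ϵ, so |1/z + 1/5| < ϵ.

δ = min(5/2, (25/2)ϵ)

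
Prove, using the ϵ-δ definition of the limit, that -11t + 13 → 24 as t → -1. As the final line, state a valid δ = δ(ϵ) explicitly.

Let ϵ > 0 be given. We need δ > 0 so that 0 < |t + 1| < δ implies |(-11t + 13) − 24| < ϵ.
Since (-11t + 13) − 24 = -11(t + 1), we have |(-11t + 13) − 24| = 11|t + 1|.
So 11|t + 1| < ϵ exactly when |t + 1| < ϵ/11.
Take δ = ϵ/11. If 0 < |t + 1| < δ then |(-11t + 13) − 24| = 11|t + 1| < 11·(ϵ/11) = ϵ.

δ = ϵ/11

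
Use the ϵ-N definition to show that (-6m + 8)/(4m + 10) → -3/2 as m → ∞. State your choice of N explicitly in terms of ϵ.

N = (23/4)/ϵ

Let ϵ > 0. For m ≥ 1, |(-6m + 8)/(4m + 10) + 3/2| = |92|/(4(4m + 10)) = 92/(4(4m + 10)).
Since 4m + 10 ≥ 4m for m ≥ 1, this is ≤ 92/(4·4m) = (23/4)/m.
So |(-6m + 8)/(4m + 10) + 3/2| < ϵ whenever m > (23/4)/ϵ.
Take N = (23/4)/ϵ. If m > N then |(-6m + 8)/(4m + 10) + 3/2| ≤ (23/4)/m < ϵ.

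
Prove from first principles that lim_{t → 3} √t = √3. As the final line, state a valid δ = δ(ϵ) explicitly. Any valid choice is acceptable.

Suppose ϵ > 0. We want δ > 0 such that 0 < |t − 3| < δ implies |√t − √3| < ϵ.
Multiplying by the conjugate, |√t − √3| = |t − 3|/(√t + √3).
Restrict δ ≤ 3 so that |t − 3| < 3 forces t > 0, and then √t + √3 > √3.
Hence |√t − √3| < |t − 3|/√3, which is < ϵ once |t − 3| < √3·ϵ.
Take δ = min(3, √3·ϵ). If 0 < |t − 3| < δ then t > 0 and |√t − √3| < |t − 3|/√3 < ϵ.

δ = min(3, √3·ϵ)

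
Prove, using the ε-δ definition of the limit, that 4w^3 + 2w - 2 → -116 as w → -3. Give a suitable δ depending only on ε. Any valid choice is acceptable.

δ = min(1, ε/150)

Suppose ε > 0. We want δ > 0 such that 0 < |w + 3| < δ implies |(4w^3 + 2w - 2) + 116| < ε.
(4w^3 + 2w - 2) + 116 = 4w^3 + 2w + 114 = (w + 3)(4w^2 - 12w + 38).
So |(4w^3 + 2w - 2) + 116| = |w + 3|·|4w^2 - 12w + 38|.
Assume first that |w + 3| < 1, so |w| < 4. Then |4w^2 - 12w + 38| ≤ 4·4^2 + 12·4 + 38 = 150.
Hence |(4w^3 + 2w - 2) + 116| ≤ 150|w + 3| < ε provided |w + 3| < ε/150.
Take δ = min(1, ε/150). Then 0 < |w + 3| < δ gives both |w + 3| < 1 and |w + 3| < ε/150, so |(4w^3 + 2w - 2) + 116| < ε.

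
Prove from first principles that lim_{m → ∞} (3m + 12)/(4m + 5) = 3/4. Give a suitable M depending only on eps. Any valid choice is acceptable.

M = (33/16)/eps

Suppose eps > 0. For m ≥ 1, |(3m + 12)/(4m + 5) − (3/4)| = |33|/(4(4m + 5)) = 33/(4(4m + 5)).
Since 4m + 5 ≥ 4m for m ≥ 1, this is ≤ 33/(4·4m) = (33/16)/m.
So |(3m + 12)/(4m + 5) − (3/4)| < eps whenever m > (33/16)/eps.
Take M = (33/16)/eps. If m > M then |(3m + 12)/(4m + 5) − (3/4)| ≤ (33/16)/m < eps.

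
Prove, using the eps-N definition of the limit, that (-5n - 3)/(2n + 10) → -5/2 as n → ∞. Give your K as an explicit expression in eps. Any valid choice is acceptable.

K = 11/eps

Let eps > 0 be given. For n ≥ 1, |(-5n - 3)/(2n + 10) + 5/2| = |44|/(2(2n + 10)) = 44/(2(2n + 10)).
Since 2n + 10 ≥ 2n for n ≥ 1, this is ≤ 44/(2·2n) = 11/n.
So |(-5n - 3)/(2n + 10) + 5/2| < eps whenever n > 11/eps.
Take K = 11/eps. If n > K then |(-5n - 3)/(2n + 10) + 5/2| ≤ 11/n < eps.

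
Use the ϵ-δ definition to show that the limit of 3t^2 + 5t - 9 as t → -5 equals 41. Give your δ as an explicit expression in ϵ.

Let ϵ > 0. We want δ > 0 such that 0 < |t + 5| < δ implies |(3t^2 + 5t - 9) − 41| < ϵ.
(3t^2 + 5t - 9) − 41 = 3t^2 + 5t - 50 = (t + 5)(3t - 10).
So |(3t^2 + 5t - 9) − 41| = |t + 5|·|3t - 10|.
Assume first that |t + 5| < 1, so |t| < 6. Then |3t - 10| ≤ 3·6 + 10 = 28.
Hence |(3t^2 + 5t - 9) − 41| ≤ 28|t + 5| < ϵ provided |t + 5| < ϵ/28.
Choosing δ = min(1, ϵ/28) ensures both conditions, hence |(3t^2 + 5t - 9) − 41| < ϵ.

δ = min(1, ϵ/28)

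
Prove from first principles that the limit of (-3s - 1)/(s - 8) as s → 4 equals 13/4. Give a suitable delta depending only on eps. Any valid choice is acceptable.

delta = min(2, (8/25)eps)

Suppose eps > 0. We want delta > 0 with 0 < |s − 4| < delta ⇒ |(-3s - 1)/(s - 8) − (13/4)| < eps.
Combining over a common denominator, (-3s - 1)/(s - 8) − (13/4) = [(-3s - 1)·(-4) − (-13)·(s - 8)] / [(-4)·(s - 8)] = 25(s − 4) / ((-4)(s - 8)).
So |(-3s - 1)/(s - 8) − (13/4)| = 25|s − 4| / (4·|s − 8|).
Require delta ≤ 2, so |s − 8| ≥ |-4| − |s − 4| > 4 − 2 = 2.
Hence |(-3s - 1)/(s - 8) − (13/4)| < 25|s − 4|/(4·2) = (25/8)|s − 4|, which is < eps once |s − 4| < (8/25)eps.
Take delta = min(2, (8/25)eps). Then 0 < |s − 4| < delta forces both bounds, so |(-3s - 1)/(s - 8) − (13/4)| < eps.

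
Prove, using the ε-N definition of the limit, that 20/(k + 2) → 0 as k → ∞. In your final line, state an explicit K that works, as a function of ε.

Suppose ε > 0. For k ≥ 1, |20/(k + 2) − 0| = 20/(k + 2) ≤ 20/k.
We need 20/k < ε, i.e. k > 20/ε.
Take K = 20/ε. If k > K then |20/(k + 2)| ≤ 20/k < ε.

K = 20/ε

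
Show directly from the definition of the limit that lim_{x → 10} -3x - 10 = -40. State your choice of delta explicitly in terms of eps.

delta = eps/3

Let eps > 0. We need delta > 0 so that 0 < |x − 10| < delta implies |(-3x - 10) + 40| < eps.
|(-3x - 10) + 40| = |-3x + 30| = 3|x − 10|.
Thus it suffices that |x − 10| < eps/3.
Choosing delta = eps/3 gives |(-3x - 10) + 40| = 3|x − 10| < eps whenever |x − 10| < delta.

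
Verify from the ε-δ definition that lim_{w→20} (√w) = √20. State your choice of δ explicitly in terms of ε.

Let ε > 0. We want δ > 0 such that 0 < |w − 20| < δ implies |√w − √20| < ε.
Multiplying by the conjugate, |√w − √20| = |w − 20|/(√w + √20).
Restrict δ ≤ 20 so that |w − 20| < 20 forces w > 0, and then √w + √20 > √20.
Hence |√w − √20| < |w − 20|/√20, which is < ε once |w − 20| < √20·ε.
Take δ = min(20, √20·ε). If 0 < |w − 20| < δ then w > 0 and |√w − √20| < |w − 20|/√20 < ε.

δ = min(20, √20·ε)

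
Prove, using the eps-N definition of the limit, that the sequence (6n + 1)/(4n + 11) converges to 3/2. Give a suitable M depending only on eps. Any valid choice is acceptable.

M = (31/8)/eps

Let eps > 0 be given. For n ≥ 1, |(6n + 1)/(4n + 11) − (3/2)| = |-62|/(4(4n + 11)) = 62/(4(4n + 11)).
Since 4n + 11 ≥ 4n for n ≥ 1, this is ≤ 62/(4·4n) = (31/8)/n.
So |(6n + 1)/(4n + 11) − (3/2)| < eps whenever n > (31/8)/eps.
Take M = (31/8)/eps. If n > M then |(6n + 1)/(4n + 11) − (3/2)| ≤ (31/8)/n < eps.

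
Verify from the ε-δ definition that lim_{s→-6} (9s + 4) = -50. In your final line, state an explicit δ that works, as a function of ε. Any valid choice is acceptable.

δ = ε/9

Suppose ε > 0. We need δ > 0 so that 0 < |s + 6| < δ implies |(9s + 4) + 50| < ε.
Since (9s + 4) + 50 = 9(s + 6), we have |(9s + 4) + 50| = 9|s + 6|.
So 9|s + 6| < ε exactly when |s + 6| < ε/9.
Choosing δ = ε/9 gives |(9s + 4) + 50| = 9|s + 6| < ε whenever |s + 6| < δ.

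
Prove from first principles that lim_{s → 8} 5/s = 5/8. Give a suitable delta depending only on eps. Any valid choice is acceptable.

delta = min(4, (32/5)eps)

Let eps > 0. We seek delta > 0 such that 0 < |s − 8| < delta implies |5/s − (5/8)| < eps.
|5/s − (5/8)| = 5·|8 − s|/(8·|s|) = 5|s − 8|/(8|s|).
Require delta ≤ 4 so that |s| > 8 − 4 = 4, hence 8|s| > 32.
Then |5/s − (5/8)| < 5|s − 8|/32, which is < eps when |s − 8| < (32/5)eps.
Take delta = min(4, (32/5)eps). Then 0 < |s − 8| < delta gives both |s − 8| < 4 and |s − 8| < (32/5)eps, so |5/s − (5/8)| < eps.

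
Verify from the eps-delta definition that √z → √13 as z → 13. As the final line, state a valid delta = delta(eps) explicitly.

Let eps > 0. We want delta > 0 such that 0 < |z − 13| < delta implies |√z − √13| < eps.
Multiplying by the conjugate, |√z − √13| = |z − 13|/(√z + √13).
Restrict delta ≤ 13 so that |z − 13| < 13 forces z > 0, and then √z + √13 > √13.
Hence |√z − √13| < |z − 13|/√13, which is < eps once |z − 13| < √13·eps.
Take delta = min(13, √13·eps). If 0 < |z − 13| < delta then z > 0 and |√z − √13| < |z − 13|/√13 < eps.

delta = min(13, √13·eps)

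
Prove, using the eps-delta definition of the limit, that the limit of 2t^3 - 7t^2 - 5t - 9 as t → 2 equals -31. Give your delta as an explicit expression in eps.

Let eps > 0 be given. We want delta > 0 such that 0 < |t − 2| < delta implies |(2t^3 - 7t^2 - 5t - 9) + 31| < eps.
(2t^3 - 7t^2 - 5t - 9) + 31 = 2t^3 - 7t^2 - 5t + 22 = (t − 2)(2t^2 - 3t - 11).
So |(2t^3 - 7t^2 - 5t - 9) + 31| = |t − 2|·|2t^2 - 3t - 11|.
Assume first that |t − 2| < 1, so |t| < 3. Then |2t^2 - 3t - 11| ≤ 2·3^2 + 3·3 + 11 = 38.
Hence |(2t^3 - 7t^2 - 5t - 9) + 31| ≤ 38|t − 2| < eps provided |t − 2| < eps/38.
Choosing delta = min(1, eps/38) ensures both conditions, hence |(2t^3 - 7t^2 - 5t - 9) + 31| < eps.

delta = min(1, eps/38)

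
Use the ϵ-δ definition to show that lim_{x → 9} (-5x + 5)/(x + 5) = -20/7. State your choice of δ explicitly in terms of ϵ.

Suppose ϵ > 0. We want δ > 0 with 0 < |x − 9| < δ ⇒ |(-5x + 5)/(x + 5) + 20/7| < ϵ.
Combining over a common denominator, (-5x + 5)/(x + 5) + 20/7 = [(-5x + 5)·14 − (-40)·(x + 5)] / [14·(x + 5)] = -30(x − 9) / (14(x + 5)).
So |(-5x + 5)/(x + 5) + 20/7| = 30|x − 9| / (14·|x + 5|).
Require δ ≤ 7, so |x + 5| ≥ |14| − |x − 9| > 14 − 7 = 7.
Hence |(-5x + 5)/(x + 5) + 20/7| < 30|x − 9|/(14·7) = (15/49)|x − 9|, which is < ϵ once |x − 9| < (49/15)ϵ.
Take δ = min(7, (49/15)ϵ). Then 0 < |x − 9| < δ forces both bounds, so |(-5x + 5)/(x + 5) + 20/7| < ϵ.

δ = min(7, (49/15)ϵ)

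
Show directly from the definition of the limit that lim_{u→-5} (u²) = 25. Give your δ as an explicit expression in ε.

δ = min(2, ε/12)

Let ε > 0 be given. We seek δ > 0 with 0 < |u + 5| < δ ⇒ |u² − 25| < ε.
Factor: u² − 25 = (u + 5)(u - 5), so |u² − 25| = |u + 5|·|u - 5|.
Restrict δ ≤ 2. Then |u + 5| < 2 gives |u| < 7, so by the triangle inequality |u - 5| ≤ 7 + 5 = 12.
Hence |u² − 25| ≤ 12|u + 5|, which is < ε once |u + 5| < ε/12.
Take δ = min(2, ε/12). If 0 < |u + 5| < δ then both bounds hold and |u² − 25| ≤ 12|u + 5| < 12·(ε/12) = ε.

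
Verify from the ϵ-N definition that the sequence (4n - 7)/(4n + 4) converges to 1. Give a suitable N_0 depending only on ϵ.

Fix ϵ > 0. For n ≥ 1, |(4n - 7)/(4n + 4) − 1| = |-44|/(4(4n + 4)) = 44/(4(4n + 4)).
Since 4n + 4 ≥ 4n for n ≥ 1, this is ≤ 44/(4·4n) = (11/4)/n.
So |(4n - 7)/(4n + 4) − 1| < ϵ whenever n > (11/4)/ϵ.
Take N_0 = (11/4)/ϵ. If n > N_0 then |(4n - 7)/(4n + 4) − 1| ≤ (11/4)/n < ϵ.

N_0 = (11/4)/ϵ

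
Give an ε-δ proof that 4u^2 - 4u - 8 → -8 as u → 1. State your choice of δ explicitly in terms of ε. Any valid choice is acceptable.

Suppose ε > 0. We want δ > 0 such that 0 < |u − 1| < δ implies |(4u^2 - 4u - 8) + 8| < ε.
(4u^2 - 4u - 8) + 8 = 4u^2 - 4u = (u − 1)(4u).
So |(4u^2 - 4u - 8) + 8| = |u − 1|·|4u|.
Require δ ≤ 1. Then |u − 1| < 1 gives |u| < 2, and by the triangle inequality |4u| ≤ 4·2 = 8.
Hence |(4u^2 - 4u - 8) + 8| ≤ 8|u − 1| < ε provided |u − 1| < ε/8.
Choosing δ = min(1, ε/8) ensures both conditions, hence |(4u^2 - 4u - 8) + 8| < ε.

δ = min(1, ε/8)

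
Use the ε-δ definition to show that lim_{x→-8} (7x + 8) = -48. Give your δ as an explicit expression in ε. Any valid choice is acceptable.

δ = ε/7

Suppose ε > 0. We need δ > 0 so that 0 < |x + 8| < δ implies |(7x + 8) + 48| < ε.
Since (7x + 8) + 48 = 7(x + 8), we have |(7x + 8) + 48| = 7|x + 8|.
Thus it suffices that |x + 8| < ε/7.
Choosing δ = ε/7 gives |(7x + 8) + 48| = 7|x + 8| < ε whenever |x + 8| < δ.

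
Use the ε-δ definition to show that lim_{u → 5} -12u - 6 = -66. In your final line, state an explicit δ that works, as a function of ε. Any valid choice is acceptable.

Fix ε > 0. We need δ > 0 so that 0 < |u − 5| < δ implies |(-12u - 6) + 66| < ε.
Since (-12u - 6) + 66 = -12(u − 5), we have |(-12u - 6) + 66| = 12|u − 5|.
So 12|u − 5| < ε exactly when |u − 5| < ε/12.
Choosing δ = ε/12 gives |(-12u - 6) + 66| = 12|u − 5| < ε whenever |u − 5| < δ.

δ = ε/12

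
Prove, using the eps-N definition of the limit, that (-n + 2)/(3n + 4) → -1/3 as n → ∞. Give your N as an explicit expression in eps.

N = (10/9)/eps

Let eps > 0 be given. For n ≥ 1, |(-n + 2)/(3n + 4) + 1/3| = |10|/(3(3n + 4)) = 10/(3(3n + 4)).
Since 3n + 4 ≥ 3n for n ≥ 1, this is ≤ 10/(3·3n) = (10/9)/n.
So |(-n + 2)/(3n + 4) + 1/3| < eps whenever n > (10/9)/eps.
Take N = (10/9)/eps. If n > N then |(-n + 2)/(3n + 4) + 1/3| ≤ (10/9)/n < eps.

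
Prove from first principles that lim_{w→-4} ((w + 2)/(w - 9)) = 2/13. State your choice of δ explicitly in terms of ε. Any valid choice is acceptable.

Let ε > 0. We want δ > 0 with 0 < |w + 4| < δ ⇒ |(w + 2)/(w - 9) − (2/13)| < ε.
Combining over a common denominator, (w + 2)/(w - 9) − (2/13) = [(w + 2)·(-13) − (-2)·(w - 9)] / [(-13)·(w - 9)] = -11(w + 4) / ((-13)(w - 9)).
So |(w + 2)/(w - 9) − (2/13)| = 11|w + 4| / (13·|w − 9|).
Restrict δ ≤ 13/2. Then |w + 4| < 13/2 gives |w − 9| = |(w + 4) + (-13)| ≥ 13 − 13/2 = 13/2.
Hence |(w + 2)/(w - 9) − (2/13)| < 11|w + 4|/(13·(13/2)) = (22/169)|w + 4|, which is < ε once |w + 4| < (169/22)ε.
Take δ = min(13/2, (169/22)ε). Then 0 < |w + 4| < δ forces both bounds, so |(w + 2)/(w - 9) − (2/13)| < ε.

δ = min(13/2, (169/22)ε)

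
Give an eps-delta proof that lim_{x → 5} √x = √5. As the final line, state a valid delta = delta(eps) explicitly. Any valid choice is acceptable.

delta = min(5, √5·eps)

Fix eps > 0. We want delta > 0 such that 0 < |x − 5| < delta implies |√x − √5| < eps.
Multiplying by the conjugate, |√x − √5| = |x − 5|/(√x + √5).
Restrict delta ≤ 5 so that |x − 5| < 5 forces x > 0, and then √x + √5 > √5.
Hence |√x − √5| < |x − 5|/√5, which is < eps once |x − 5| < √5·eps.
Take delta = min(5, √5·eps). If 0 < |x − 5| < delta then x > 0 and |√x − √5| < |x − 5|/√5 < eps.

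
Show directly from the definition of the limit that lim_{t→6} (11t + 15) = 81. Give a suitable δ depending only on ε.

δ = ε/11

Let ε > 0 be given. We need δ > 0 so that 0 < |t − 6| < δ implies |(11t + 15) − 81| < ε.
Since (11t + 15) − 81 = 11(t − 6), we have |(11t + 15) − 81| = 11|t − 6|.
So 11|t − 6| < ε exactly when |t − 6| < ε/11.
Choosing δ = ε/11 gives |(11t + 15) − 81| = 11|t − 6| < ε whenever |t − 6| < δ.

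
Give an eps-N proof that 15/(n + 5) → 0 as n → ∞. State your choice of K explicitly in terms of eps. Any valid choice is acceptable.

Suppose eps > 0. For n ≥ 1, |15/(n + 5) − 0| = 15/(n + 5) ≤ 15/n.
We need 15/n < eps, i.e. n > 15/eps.
Take K = 15/eps. If n > K then |15/(n + 5)| ≤ 15/n < eps.

K = 15/eps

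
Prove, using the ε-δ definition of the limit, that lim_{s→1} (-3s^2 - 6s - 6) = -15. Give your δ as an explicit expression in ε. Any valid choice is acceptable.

Fix ε > 0. We want δ > 0 such that 0 < |s − 1| < δ implies |(-3s^2 - 6s - 6) + 15| < ε.
(-3s^2 - 6s - 6) + 15 = -3s^2 - 6s + 9 = (s − 1)(-3s - 9).
So |(-3s^2 - 6s - 6) + 15| = |s − 1|·|-3s - 9|.
Assume first that |s − 1| < 2, so |s| < 3. Then |-3s - 9| ≤ 3·3 + 9 = 18.
Hence |(-3s^2 - 6s - 6) + 15| ≤ 18|s − 1| < ε provided |s − 1| < ε/18.
Choosing δ = min(2, ε/18) ensures both conditions, hence |(-3s^2 - 6s - 6) + 15| < ε.

δ = min(2, ε/18)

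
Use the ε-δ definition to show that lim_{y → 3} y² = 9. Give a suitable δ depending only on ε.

δ = min(2, ε/8)

Suppose ε > 0. We seek δ > 0 with 0 < |y − 3| < δ ⇒ |y² − 9| < ε.
Factor: y² − 9 = (y − 3)(y + 3), so |y² − 9| = |y − 3|·|y + 3|.
Impose δ ≤ 2 so that |y| < 5; then |y + 3| ≤ 8.
Hence |y² − 9| ≤ 8|y − 3|, which is < ε once |y − 3| < ε/8.
Take δ = min(2, ε/8). If 0 < |y − 3| < δ then both bounds hold and |y² − 9| ≤ 8|y − 3| < 8·(ε/8) = ε.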